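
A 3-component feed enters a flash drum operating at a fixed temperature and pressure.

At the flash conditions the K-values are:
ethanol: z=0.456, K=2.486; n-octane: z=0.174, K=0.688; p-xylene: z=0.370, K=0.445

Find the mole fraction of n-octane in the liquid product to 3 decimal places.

x_n-octane = 0.212

Material balance + equilibrium reduce to Σ zᵢ(Kᵢ−1)/(1+V/F(Kᵢ−1)) = 0.
g(0) = ΣzᵢKᵢ − 1 = 0.418 and g(1) = 1 − Σzᵢ/Kᵢ = -0.268, so a root lies in (0, 1).
Newton iteration, V/F⁰ = 0.33:
  V/F = 0.330: g = 0.1427, g' = -0.645 → V/F = 0.551
  V/F = 0.551: g = 0.0111, g' = -0.566 → V/F = 0.571
Converged at V/F = 0.571.
Compositions from xᵢ = zᵢ/(1+V/F(Kᵢ−1)), yᵢ = Kᵢxᵢ:
  ethanol: x = 0.247, y = 0.613
  n-octane: x = 0.212, y = 0.146
  p-xylene: x = 0.542, y = 0.241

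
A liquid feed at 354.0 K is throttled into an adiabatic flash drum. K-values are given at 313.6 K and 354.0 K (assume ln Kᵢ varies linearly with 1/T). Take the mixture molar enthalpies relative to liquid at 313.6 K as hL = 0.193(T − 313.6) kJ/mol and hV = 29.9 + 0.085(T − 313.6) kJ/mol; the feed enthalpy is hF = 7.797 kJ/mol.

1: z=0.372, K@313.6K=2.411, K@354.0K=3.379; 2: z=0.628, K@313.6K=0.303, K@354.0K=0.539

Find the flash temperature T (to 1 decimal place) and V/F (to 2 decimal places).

Adiabatic flash: solve Rachford–Rice at each trial T, then check hF = ψ·hV(T) + (1−ψ)·hL(T).
  T = 313.6 K: K = (2.411, 0.303), RR gives ψ = 0.089, H_out = 2.650 kJ/mol
  T = 354.0 K: K = (3.379, 0.539), RR gives ψ = 0.543, H_out = 21.663 kJ/mol
  T = 333.8 K: K = (2.884, 0.411), RR gives ψ = 0.298, H_out = 12.170 kJ/mol
  T = 323.7 K: K = (2.644, 0.355), RR gives ψ = 0.194, H_out = 7.552 kJ/mol
  T = 328.8 K: K = (2.764, 0.383), RR gives ψ = 0.247, H_out = 9.902 kJ/mol
  T = 326.2 K: K = (2.703, 0.368), RR gives ψ = 0.220, H_out = 8.711 kJ/mol
  T = 324.9 K: K = (2.672, 0.361), RR gives ψ = 0.207, H_out = 8.110 kJ/mol
Linear interpolation between T = 323.7 (H_out = 7.552) and T = 324.9 (H_out = 8.110) on hF = 7.797 gives T ≈ 324.2 K, at which ψ = 0.20.

T = 324.2 K, V/F = 0.20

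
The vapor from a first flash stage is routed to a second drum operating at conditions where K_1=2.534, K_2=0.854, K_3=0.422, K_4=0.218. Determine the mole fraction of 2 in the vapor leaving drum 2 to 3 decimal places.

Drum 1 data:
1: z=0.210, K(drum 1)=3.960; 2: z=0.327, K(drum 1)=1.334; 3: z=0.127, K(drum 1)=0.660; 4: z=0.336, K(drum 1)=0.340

Drum 1:
Material balance + equilibrium reduce to Σ zᵢ(Kᵢ−1)/(1+ψ₁(Kᵢ−1)) = 0.
Feasibility: ΣzᵢKᵢ = 1.466, Σzᵢ/Kᵢ = 1.479 — both > 1, two phases present.
Newton–Raphson from ψ₁ = 0.5:
  ψ₁ = 0.500: g = -0.0388, g' = -0.673 → ψ₁ = 0.442
  ψ₁ = 0.442: g = 0.0003, g' = -0.685 → ψ₁ = 0.443
Converged at ψ₁ = 0.443.
Drum-1 compositions:
  1: x = 0.091, y = 0.360
  2: x = 0.285, y = 0.380
  3: x = 0.150, y = 0.099
  4: x = 0.475, y = 0.161
Drum-2 feed = drum-1 vapor: z₂ = (0.3599, 0.3800, 0.0987, 0.1614).
Drum 2:
Newton–Raphson from ψ₂ = 0.5:
  ψ₂ = 0.500: g = -0.0349, g' = -0.612 → ψ₂ = 0.443
  ψ₂ = 0.443: g = -0.0004, g' = -0.600 → ψ₂ = 0.442
Converged at ψ₂ = 0.442.
  1: x = 0.214, y = 0.543
  2: x = 0.406, y = 0.347
  3: x = 0.133, y = 0.056
  4: x = 0.247, y = 0.054

y_2 (drum 2) = 0.347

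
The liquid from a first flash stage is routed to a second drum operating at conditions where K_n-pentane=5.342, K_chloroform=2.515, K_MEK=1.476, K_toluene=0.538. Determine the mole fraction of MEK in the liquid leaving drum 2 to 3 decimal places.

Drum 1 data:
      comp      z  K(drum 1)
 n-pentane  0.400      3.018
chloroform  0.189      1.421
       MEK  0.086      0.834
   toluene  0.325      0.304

x_MEK (drum 2) = 0.075

Drum 1:
Material balance + equilibrium reduce to Σ zᵢ(Kᵢ−1)/(1+ψ₁(Kᵢ−1)) = 0.
g(0) = ΣzᵢKᵢ − 1 = 0.646 and g(1) = 1 − Σzᵢ/Kᵢ = -0.438, so a root lies in (0, 1).
Newton iteration, ψ₁⁰ = 0.5:
  ψ₁ = 0.500: g = 0.1050, g' = -0.800 → ψ₁ = 0.631
  ψ₁ = 0.631: g = -0.0016, g' = -0.840 → ψ₁ = 0.629
Converged at ψ₁ = 0.629.
Drum-1 compositions:
  n-pentane: x = 0.176, y = 0.532
  chloroform: x = 0.149, y = 0.212
  MEK: x = 0.096, y = 0.080
  toluene: x = 0.578, y = 0.176
Drum-2 feed = drum-1 liquid: z₂ = (0.1762, 0.1494, 0.0960, 0.5784).
Drum 2:
Let ψ₂ = V/F and solve Σ zᵢ(Kᵢ−1)/(1+ψ₂(Kᵢ−1)) = 0.
g(0) = ΣzᵢKᵢ − 1 = 0.770 and g(1) = 1 − Σzᵢ/Kᵢ = -0.232, so a root lies in (0, 1).
Newton–Raphson from ψ₂ = 0.55:
  ψ₂ = 0.550: g = 0.0273, g' = -0.627 → ψ₂ = 0.594
Converged at ψ₂ = 0.594.
  n-pentane: x = 0.049, y = 0.263
  chloroform: x = 0.079, y = 0.198
  MEK: x = 0.075, y = 0.110
  toluene: x = 0.797, y = 0.429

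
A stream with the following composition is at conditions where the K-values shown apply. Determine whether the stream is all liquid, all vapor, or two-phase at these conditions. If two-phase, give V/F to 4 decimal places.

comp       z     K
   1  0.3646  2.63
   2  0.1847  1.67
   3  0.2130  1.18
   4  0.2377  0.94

ΣzᵢKᵢ = 1.7421; Σzᵢ/Kᵢ = 0.6826.
Since Σzᵢ/Kᵢ < 1 the mixture is above its dew point — single vapor phase.

all vapor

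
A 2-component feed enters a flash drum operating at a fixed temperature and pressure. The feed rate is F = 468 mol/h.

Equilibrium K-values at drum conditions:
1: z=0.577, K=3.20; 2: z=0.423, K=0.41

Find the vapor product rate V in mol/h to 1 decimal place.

V = 367.7 mol/h

Rachford–Rice: g(V/F) = Σ zᵢ(Kᵢ−1)/(1+V/F(Kᵢ−1)) = 0.
g(0) = ΣzᵢKᵢ − 1 = 1.020 and g(1) = 1 − Σzᵢ/Kᵢ = -0.212, so a root lies in (0, 1).
Newton–Raphson from V/F = 0.49:
  V/F = 0.490: g = 0.2598, g' = -0.938 → V/F = 0.767
  V/F = 0.767: g = 0.0165, g' = -0.878 → V/F = 0.786
Converged at V/F = 0.786.
Then V = V/F·F = 0.7857·468 = 367.7 mol/h and L = F − V = 100.3 mol/h.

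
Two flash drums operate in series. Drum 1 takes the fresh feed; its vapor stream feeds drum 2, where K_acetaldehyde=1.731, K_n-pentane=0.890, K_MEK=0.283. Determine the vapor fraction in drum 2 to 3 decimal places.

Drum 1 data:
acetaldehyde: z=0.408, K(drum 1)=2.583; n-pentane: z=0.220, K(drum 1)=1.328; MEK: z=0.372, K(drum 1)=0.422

Drum 1:
Rachford–Rice: g(ψ₁) = Σ zᵢ(Kᵢ−1)/(1+ψ₁(Kᵢ−1)) = 0.
Check two-phase: ΣzᵢKᵢ = 1.503 > 1 and Σzᵢ/Kᵢ = 1.205 > 1, so g(0) = 0.503 > 0 and g(1) = -0.205 < 0.
Iterate (Newton) starting at ψ₁ = 0.5:
  ψ₁ = 0.500: g = 0.1201, g' = -0.582 → ψ₁ = 0.706
  ψ₁ = 0.706: g = 0.0001, g' = -0.598 → ψ₁ = 0.707
Converged at ψ₁ = 0.707.
Drum-1 compositions:
  acetaldehyde: x = 0.193, y = 0.497
  n-pentane: x = 0.179, y = 0.237
  MEK: x = 0.629, y = 0.265
Drum-2 feed = drum-1 vapor: z₂ = (0.4975, 0.2372, 0.2654).
Drum 2:
Material balance + equilibrium reduce to Σ zᵢ(Kᵢ−1)/(1+ψ₂(Kᵢ−1)) = 0.
g(0) = ΣzᵢKᵢ − 1 = 0.147 and g(1) = 1 − Σzᵢ/Kᵢ = -0.492, so a root lies in (0, 1).
Newton–Raphson from ψ₂ = 0.61:
  ψ₂ = 0.610: g = -0.1146, g' = -0.561 → ψ₂ = 0.406
  ψ₂ = 0.406: g = -0.0152, g' = -0.433 → ψ₂ = 0.371
  ψ₂ = 0.371: g = -0.0002, g' = -0.421 → ψ₂ = 0.370
Converged at ψ₂ = 0.370.
  acetaldehyde: x = 0.392, y = 0.678
  n-pentane: x = 0.247, y = 0.220
  MEK: x = 0.361, y = 0.102

V/F (drum 2) = 0.370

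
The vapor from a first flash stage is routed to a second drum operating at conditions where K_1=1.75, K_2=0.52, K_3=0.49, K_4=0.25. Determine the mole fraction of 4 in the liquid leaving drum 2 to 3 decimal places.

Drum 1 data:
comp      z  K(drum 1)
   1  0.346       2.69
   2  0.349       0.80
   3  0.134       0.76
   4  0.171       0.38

x_4 (drum 2) = 0.115

Drum 1:
Iterate (Newton) starting at ψ₁ = 0.5:
  ψ₁ = 0.500: g = 0.0492, g' = -0.456 → ψ₁ = 0.608
  ψ₁ = 0.608: g = 0.0011, g' = -0.438 → ψ₁ = 0.611
Converged at ψ₁ = 0.611.
Drum-1 compositions:
  1: x = 0.170, y = 0.458
  2: x = 0.398, y = 0.318
  3: x = 0.157, y = 0.119
  4: x = 0.275, y = 0.105
Drum-2 feed = drum-1 vapor: z₂ = (0.4581, 0.3180, 0.1193, 0.1046).
Drum 2:
Rachford–Rice: g(ψ₂) = Σ zᵢ(Kᵢ−1)/(1+ψ₂(Kᵢ−1)) = 0.
Check two-phase: ΣzᵢKᵢ = 1.052 > 1 and Σzᵢ/Kᵢ = 1.535 > 1, so g(0) = 0.052 > 0 and g(1) = -0.535 < 0.
Iterate (Newton) starting at ψ₂ = 0.47:
  ψ₂ = 0.470: g = -0.1443, g' = -0.457 → ψ₂ = 0.154
  ψ₂ = 0.154: g = -0.0117, g' = -0.404 → ψ₂ = 0.125
Converged at ψ₂ = 0.125.
  1: x = 0.419, y = 0.733
  2: x = 0.338, y = 0.176
  3: x = 0.127, y = 0.062
  4: x = 0.115, y = 0.029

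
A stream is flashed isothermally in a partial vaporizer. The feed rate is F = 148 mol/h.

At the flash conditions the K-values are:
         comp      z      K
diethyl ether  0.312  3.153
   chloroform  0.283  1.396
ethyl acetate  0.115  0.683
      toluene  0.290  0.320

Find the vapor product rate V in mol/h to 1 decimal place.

Material balance + equilibrium reduce to Σ zᵢ(Kᵢ−1)/(1+β(Kᵢ−1)) = 0.
g(0) = ΣzᵢKᵢ − 1 = 0.550 and g(1) = 1 − Σzᵢ/Kᵢ = -0.376, so a root lies in (0, 1).
Newton–Raphson from β = 0.68:
  β = 0.680: g = -0.0524, g' = -0.749 → β = 0.610
  β = 0.610: g = -0.0015, g' = -0.708 → β = 0.608
Converged at β = 0.608.
Then V = β·F = 0.6078·148 = 90.0 mol/h and L = F − V = 58.0 mol/h.

V = 90.0 mol/h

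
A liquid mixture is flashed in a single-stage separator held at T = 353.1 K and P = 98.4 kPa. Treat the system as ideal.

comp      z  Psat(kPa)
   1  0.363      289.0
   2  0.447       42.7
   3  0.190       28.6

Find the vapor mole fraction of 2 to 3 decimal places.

Raoult's law: Kᵢ = Pᵢˢᵃᵗ/P = Pᵢˢᵃᵗ/98.4.
  K_1 = 289.0/98.4 = 2.93699, K_2 = 42.7/98.4 = 0.43394, K_3 = 28.6/98.4 = 0.29065
Rachford–Rice: g(ψ) = Σ zᵢ(Kᵢ−1)/(1+ψ(Kᵢ−1)) = 0.
Feasibility: ΣzᵢKᵢ = 1.315, Σzᵢ/Kᵢ = 1.807 — both > 1, two phases present.
Iterate (Newton) starting at ψ = 0.5:
  ψ = 0.500: g = -0.2046, g' = -0.860 → ψ = 0.262
  ψ = 0.262: g = 0.0038, g' = -0.941 → ψ = 0.266
Converged at ψ = 0.266.
Compositions from xᵢ = zᵢ/(1+ψ(Kᵢ−1)), yᵢ = Kᵢxᵢ:
  1: x = 0.240, y = 0.704
  2: x = 0.526, y = 0.228
  3: x = 0.234, y = 0.068

y_2 = 0.228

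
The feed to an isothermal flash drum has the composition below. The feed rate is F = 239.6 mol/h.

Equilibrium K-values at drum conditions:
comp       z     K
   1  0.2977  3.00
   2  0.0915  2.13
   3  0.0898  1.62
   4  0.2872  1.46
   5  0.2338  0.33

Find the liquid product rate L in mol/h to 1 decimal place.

Newton–Raphson from ψ = 0.5:
  ψ = 0.5000: g = 0.27812, g' = -0.6430 → ψ = 0.9325
  ψ = 0.9325: g = -0.03160, g' = -0.9619 → ψ = 0.8997
  ψ = 0.8997: g = -0.00121, g' = -0.8905 → ψ = 0.8983
Converged at ψ = 0.8983.
Then V = ψ·F = 0.8983·239.6 = 215.2 mol/h and L = F − V = 24.4 mol/h.

L = 24.4 mol/h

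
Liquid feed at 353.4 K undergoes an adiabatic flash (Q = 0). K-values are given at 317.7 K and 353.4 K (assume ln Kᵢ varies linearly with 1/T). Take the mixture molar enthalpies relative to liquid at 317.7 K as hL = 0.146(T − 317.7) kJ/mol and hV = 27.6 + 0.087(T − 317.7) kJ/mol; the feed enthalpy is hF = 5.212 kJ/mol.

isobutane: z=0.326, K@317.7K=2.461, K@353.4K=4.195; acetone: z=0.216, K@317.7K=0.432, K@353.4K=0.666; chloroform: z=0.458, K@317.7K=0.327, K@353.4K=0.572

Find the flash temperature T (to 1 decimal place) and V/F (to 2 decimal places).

Adiabatic flash: solve Rachford–Rice at each trial T, then check hF = ψ·hV(T) + (1−ψ)·hL(T).
  T = 317.7 K: K = (2.461, 0.432, 0.327), RR gives ψ = 0.048, H_out = 1.338 kJ/mol
  T = 353.4 K: K = (4.195, 0.666, 0.572), RR gives ψ = 0.605, H_out = 20.644 kJ/mol
  T = 335.5 K: K = (3.257, 0.542, 0.439), RR gives ψ = 0.318, H_out = 11.029 kJ/mol
  T = 326.6 K: K = (2.842, 0.486, 0.380), RR gives ψ = 0.190, H_out = 6.440 kJ/mol
  T = 322.1 K: K = (2.645, 0.458, 0.353), RR gives ψ = 0.121, H_out = 3.960 kJ/mol
  T = 324.4 K: K = (2.745, 0.472, 0.367), RR gives ψ = 0.157, H_out = 5.248 kJ/mol
Linear interpolation between T = 322.1 (H_out = 3.960) and T = 324.4 (H_out = 5.248) on hF = 5.212 gives T ≈ 324.3 K, at which ψ = 0.16.

T = 324.3 K, V/F = 0.16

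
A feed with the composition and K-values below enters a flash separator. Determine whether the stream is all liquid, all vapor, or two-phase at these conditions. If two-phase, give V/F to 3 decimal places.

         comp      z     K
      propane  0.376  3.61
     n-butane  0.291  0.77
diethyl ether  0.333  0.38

ΣzᵢKᵢ = 1.708; Σzᵢ/Kᵢ = 1.358.
Both exceed 1, so a two-phase solution exists.
Let ψ = V/F and solve Σ zᵢ(Kᵢ−1)/(1+ψ(Kᵢ−1)) = 0.
Newton–Raphson from ψ = 0.59:
  ψ = 0.590: g = -0.0166, g' = -0.736 → ψ = 0.567
  ψ = 0.567: g = 0.0001, g' = -0.741 → ψ = 0.568
Converged at ψ = 0.568.

two-phase, V/F = 0.568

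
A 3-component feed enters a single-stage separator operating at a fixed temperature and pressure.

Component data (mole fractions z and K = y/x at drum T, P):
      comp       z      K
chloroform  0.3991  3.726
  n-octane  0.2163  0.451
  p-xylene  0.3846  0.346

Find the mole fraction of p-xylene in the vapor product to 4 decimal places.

y_p-xylene = 0.1844

Iterate (Newton) starting at V/F = 0.61:
  V/F = 0.6100: g = -0.18845, g' = -1.0210 → V/F = 0.4254
  V/F = 0.4254: g = 0.00033, g' = -1.0626 → V/F = 0.4257
Converged at V/F = 0.4257.
Compositions from xᵢ = zᵢ/(1+V/F(Kᵢ−1)), yᵢ = Kᵢxᵢ:
  chloroform: x = 0.1847, y = 0.6883
  n-octane: x = 0.2823, y = 0.1273
  p-xylene: x = 0.5330, y = 0.1844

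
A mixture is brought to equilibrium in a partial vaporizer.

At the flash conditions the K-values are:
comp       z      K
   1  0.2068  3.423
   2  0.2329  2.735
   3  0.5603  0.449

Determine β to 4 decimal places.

β = 0.5219

Let β = V/F and solve Σ zᵢ(Kᵢ−1)/(1+β(Kᵢ−1)) = 0.
Check two-phase: ΣzᵢKᵢ = 1.5964 > 1 and Σzᵢ/Kᵢ = 1.3935 > 1, so g(0) = 0.5964 > 0 and g(1) = -0.3935 < 0.
Newton iteration, β⁰ = 0.5:
  β = 0.5000: g = 0.01683, g' = -0.7733 → β = 0.5218
  β = 0.5218: g = 0.00009, g' = -0.7650 → β = 0.5219
Converged at β = 0.5219.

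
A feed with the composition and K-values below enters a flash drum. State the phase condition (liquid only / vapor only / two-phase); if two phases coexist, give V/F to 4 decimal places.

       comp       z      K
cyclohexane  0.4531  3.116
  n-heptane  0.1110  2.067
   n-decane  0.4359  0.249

two-phase, V/F = 0.5162

ΣzᵢKᵢ = 1.7498; Σzᵢ/Kᵢ = 1.9497.
Both exceed 1, so a two-phase solution exists.
Iterate (Newton) starting at ψ = 0.5:
  ψ = 0.5000: g = 0.01891, g' = -1.1631 → ψ = 0.5163
  ψ = 0.5163: g = -0.00007, g' = -1.1717 → ψ = 0.5162
Converged at ψ = 0.5162.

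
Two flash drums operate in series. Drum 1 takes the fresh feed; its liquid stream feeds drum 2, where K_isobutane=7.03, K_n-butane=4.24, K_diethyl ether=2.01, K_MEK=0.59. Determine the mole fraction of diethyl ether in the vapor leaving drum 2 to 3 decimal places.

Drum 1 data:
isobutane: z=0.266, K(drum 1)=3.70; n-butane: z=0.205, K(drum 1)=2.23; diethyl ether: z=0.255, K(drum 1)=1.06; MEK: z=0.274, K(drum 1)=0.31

Drum 1:
Material balance + equilibrium reduce to Σ zᵢ(Kᵢ−1)/(1+ψ₁(Kᵢ−1)) = 0.
Check two-phase: ΣzᵢKᵢ = 1.797 > 1 and Σzᵢ/Kᵢ = 1.288 > 1, so g(0) = 0.797 > 0 and g(1) = -0.288 < 0.
Newton iteration, ψ₁⁰ = 0.56:
  ψ₁ = 0.560: g = 0.1419, g' = -0.763 → ψ₁ = 0.746
  ψ₁ = 0.746: g = -0.0051, g' = -0.852 → ψ₁ = 0.740
Converged at ψ₁ = 0.740.
Drum-1 compositions:
  isobutane: x = 0.089, y = 0.328
  n-butane: x = 0.107, y = 0.239
  diethyl ether: x = 0.244, y = 0.259
  MEK: x = 0.560, y = 0.174
Drum-2 feed = drum-1 liquid: z₂ = (0.0887, 0.1073, 0.2442, 0.5598).
Drum 2:
Newton iteration, ψ₂⁰ = 0.41:
  ψ₂ = 0.410: g = 0.2019, g' = -0.736 → ψ₂ = 0.684
  ψ₂ = 0.684: g = 0.0392, g' = -0.500 → ψ₂ = 0.763
  ψ₂ = 0.763: g = 0.0011, g' = -0.475 → ψ₂ = 0.765
Converged at ψ₂ = 0.765.
  isobutane: x = 0.016, y = 0.111
  n-butane: x = 0.031, y = 0.131
  diethyl ether: x = 0.138, y = 0.277
  MEK: x = 0.816, y = 0.481

y_diethyl ether (drum 2) = 0.277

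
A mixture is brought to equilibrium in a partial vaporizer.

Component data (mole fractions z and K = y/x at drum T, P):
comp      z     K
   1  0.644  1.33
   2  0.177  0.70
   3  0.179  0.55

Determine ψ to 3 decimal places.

ψ = 0.616

Let ψ = V/F and solve Σ zᵢ(Kᵢ−1)/(1+ψ(Kᵢ−1)) = 0.
Check two-phase: ΣzᵢKᵢ = 1.079 > 1 and Σzᵢ/Kᵢ = 1.063 > 1, so g(0) = 0.079 > 0 and g(1) = -0.063 < 0.
Newton–Raphson from ψ = 0.5:
  ψ = 0.500: g = 0.0160, g' = -0.134 → ψ = 0.619
  ψ = 0.619: g = -0.0005, g' = -0.142 → ψ = 0.616
Converged at ψ = 0.616.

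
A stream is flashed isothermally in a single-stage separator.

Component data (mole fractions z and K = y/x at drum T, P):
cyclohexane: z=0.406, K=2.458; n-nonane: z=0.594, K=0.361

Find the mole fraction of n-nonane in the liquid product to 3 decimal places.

Binary case is linear: z₁(K₁−1)(1+ψ(K₂−1)) + z₂(K₂−1)(1+ψ(K₁−1)) = 0
⇒ ψ = [z₁(K₁−1)+z₂(K₂−1)] / [−(K₁−1)(K₂−1)] = 0.2124/0.9317 = 0.228
Compositions from xᵢ = zᵢ/(1+ψ(Kᵢ−1)), yᵢ = Kᵢxᵢ:
  cyclohexane: x = 0.305, y = 0.749
  n-nonane: x = 0.695, y = 0.251

x_n-nonane = 0.695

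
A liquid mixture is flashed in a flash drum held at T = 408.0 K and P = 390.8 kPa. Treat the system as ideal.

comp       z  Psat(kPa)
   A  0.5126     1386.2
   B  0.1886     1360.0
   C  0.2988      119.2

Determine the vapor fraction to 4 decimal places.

Raoult's law: Kᵢ = Pᵢˢᵃᵗ/P = Pᵢˢᵃᵗ/390.8.
  K_A = 1386.2/390.8 = 3.547083, K_B = 1360.0/390.8 = 3.480041, K_C = 119.2/390.8 = 0.305015
Newton–Raphson from ψ = 0.5:
  ψ = 0.5000: g = 0.46483, g' = -1.2135 → ψ = 0.8830
  ψ = 0.8830: g = 0.01089, g' = -1.3961 → ψ = 0.8908
Converged at ψ = 0.8908.

ψ = 0.8908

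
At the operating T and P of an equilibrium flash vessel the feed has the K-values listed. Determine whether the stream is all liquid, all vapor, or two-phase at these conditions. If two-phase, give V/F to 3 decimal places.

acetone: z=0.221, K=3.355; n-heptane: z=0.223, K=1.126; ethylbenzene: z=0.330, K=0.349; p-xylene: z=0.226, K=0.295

ΣzᵢKᵢ = 1.174; Σzᵢ/Kᵢ = 1.976.
Both exceed 1, so a two-phase solution exists.
Rachford–Rice: g(ψ) = Σ zᵢ(Kᵢ−1)/(1+ψ(Kᵢ−1)) = 0.
Newton–Raphson from ψ = 0.65:
  ψ = 0.650: g = -0.4349, g' = -0.997 → ψ = 0.214
  ψ = 0.214: g = -0.0638, g' = -0.890 → ψ = 0.142
  ψ = 0.142: g = 0.0036, g' = -1.000 → ψ = 0.146
Converged at ψ = 0.146.

two-phase, V/F = 0.146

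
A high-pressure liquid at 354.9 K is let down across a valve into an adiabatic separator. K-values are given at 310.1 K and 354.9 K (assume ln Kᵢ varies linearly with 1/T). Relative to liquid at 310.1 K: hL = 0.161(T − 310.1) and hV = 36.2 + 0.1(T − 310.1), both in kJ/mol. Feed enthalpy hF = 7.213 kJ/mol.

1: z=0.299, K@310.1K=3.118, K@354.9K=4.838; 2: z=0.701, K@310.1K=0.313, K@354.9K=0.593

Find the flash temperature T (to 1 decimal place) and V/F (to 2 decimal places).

Adiabatic flash: solve Rachford–Rice at each trial T, then check hF = ψ·hV(T) + (1−ψ)·hL(T).
  T = 310.1 K: K = (3.118, 0.313), RR gives ψ = 0.104, H_out = 3.774 kJ/mol
  T = 354.9 K: K = (4.838, 0.593), RR gives ψ = 0.552, H_out = 25.687 kJ/mol
  T = 332.5 K: K = (3.942, 0.440), RR gives ψ = 0.296, H_out = 13.911 kJ/mol
  T = 321.3 K: K = (3.520, 0.373), RR gives ψ = 0.199, H_out = 8.872 kJ/mol
  T = 315.7 K: K = (3.317, 0.342), RR gives ψ = 0.152, H_out = 6.355 kJ/mol
  T = 318.5 K: K = (3.418, 0.358), RR gives ψ = 0.176, H_out = 7.618 kJ/mol
  T = 317.1 K: K = (3.367, 0.350), RR gives ψ = 0.164, H_out = 6.988 kJ/mol
Linear interpolation between T = 317.1 (H_out = 6.988) and T = 318.5 (H_out = 7.618) on hF = 7.213 gives T ≈ 317.6 K, at which ψ = 0.17.

T = 317.6 K, V/F = 0.17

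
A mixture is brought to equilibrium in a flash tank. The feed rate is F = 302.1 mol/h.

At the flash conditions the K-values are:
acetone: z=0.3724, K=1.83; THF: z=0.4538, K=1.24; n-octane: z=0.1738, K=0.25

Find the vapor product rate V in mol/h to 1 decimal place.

V = 219.0 mol/h

Let β = V/F and solve Σ zᵢ(Kᵢ−1)/(1+β(Kᵢ−1)) = 0.
Check two-phase: ΣzᵢKᵢ = 1.2877 > 1 and Σzᵢ/Kᵢ = 1.2647 > 1, so g(0) = 0.2877 > 0 and g(1) = -0.2647 < 0.
Newton iteration, β⁰ = 0.5:
  β = 0.5000: g = 0.10712, g' = -0.3992 → β = 0.7683
  β = 0.7683: g = -0.02691, g' = -0.6587 → β = 0.7275
  β = 0.7275: g = -0.00141, g' = -0.5922 → β = 0.7251
Converged at β = 0.7251.
Then V = β·F = 0.7251·302.1 = 219.0 mol/h and L = F − V = 83.1 mol/h.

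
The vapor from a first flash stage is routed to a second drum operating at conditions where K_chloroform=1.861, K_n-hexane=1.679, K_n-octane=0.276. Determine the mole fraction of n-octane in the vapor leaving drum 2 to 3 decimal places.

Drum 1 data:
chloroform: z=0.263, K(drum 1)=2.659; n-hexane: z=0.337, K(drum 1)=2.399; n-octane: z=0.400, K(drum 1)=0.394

Drum 1:
Material balance + equilibrium reduce to Σ zᵢ(Kᵢ−1)/(1+ψ₁(Kᵢ−1)) = 0.
g(0) = ΣzᵢKᵢ − 1 = 0.665 and g(1) = 1 − Σzᵢ/Kᵢ = -0.255, so a root lies in (0, 1).
Newton iteration, ψ₁⁰ = 0.41:
  ψ₁ = 0.410: g = 0.2368, g' = -0.783 → ψ₁ = 0.712
  ψ₁ = 0.712: g = 0.0095, g' = -0.772 → ψ₁ = 0.725
Converged at ψ₁ = 0.725.
Drum-1 compositions:
  chloroform: x = 0.119, y = 0.318
  n-hexane: x = 0.167, y = 0.401
  n-octane: x = 0.713, y = 0.281
Drum-2 feed = drum-1 vapor: z₂ = (0.3175, 0.4014, 0.2810).
Drum 2:
Rachford–Rice: g(ψ₂) = Σ zᵢ(Kᵢ−1)/(1+ψ₂(Kᵢ−1)) = 0.
g(0) = ΣzᵢKᵢ − 1 = 0.343 and g(1) = 1 − Σzᵢ/Kᵢ = -0.428, so a root lies in (0, 1).
Newton iteration, ψ₂⁰ = 0.5:
  ψ₂ = 0.500: g = 0.0757, g' = -0.580 → ψ₂ = 0.631
  ψ₂ = 0.631: g = -0.0063, g' = -0.688 → ψ₂ = 0.621
Converged at ψ₂ = 0.621.
  chloroform: x = 0.207, y = 0.385
  n-hexane: x = 0.282, y = 0.474
  n-octane: x = 0.511, y = 0.141

y_n-octane (drum 2) = 0.141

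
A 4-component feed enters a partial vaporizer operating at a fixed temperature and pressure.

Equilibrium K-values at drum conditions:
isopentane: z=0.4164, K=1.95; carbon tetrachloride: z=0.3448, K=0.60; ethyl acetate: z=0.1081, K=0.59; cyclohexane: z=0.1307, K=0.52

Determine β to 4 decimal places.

β = 0.3765

Let β = V/F and solve Σ zᵢ(Kᵢ−1)/(1+β(Kᵢ−1)) = 0.
Check two-phase: ΣzᵢKᵢ = 1.1506 > 1 and Σzᵢ/Kᵢ = 1.2228 > 1, so g(0) = 0.1506 > 0 and g(1) = -0.2228 < 0.
Newton–Raphson from β = 0.44:
  β = 0.4400: g = -0.02202, g' = -0.3436 → β = 0.3759
  β = 0.3759: g = 0.00021, g' = -0.3507 → β = 0.3765
Converged at β = 0.3765.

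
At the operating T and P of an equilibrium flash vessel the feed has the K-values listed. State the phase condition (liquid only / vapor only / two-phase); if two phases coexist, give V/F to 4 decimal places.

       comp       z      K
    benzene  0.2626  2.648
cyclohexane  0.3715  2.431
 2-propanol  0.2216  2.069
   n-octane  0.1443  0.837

vapor only

ΣzᵢKᵢ = 2.1778; Σzᵢ/Kᵢ = 0.5315.
Since Σzᵢ/Kᵢ < 1 the mixture is above its dew point — single vapor phase.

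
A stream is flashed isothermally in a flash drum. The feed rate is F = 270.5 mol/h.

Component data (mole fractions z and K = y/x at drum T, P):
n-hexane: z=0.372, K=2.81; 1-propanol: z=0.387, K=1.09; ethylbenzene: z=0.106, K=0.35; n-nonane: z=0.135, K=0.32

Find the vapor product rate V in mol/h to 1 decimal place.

V = 201.4 mol/h

Let ψ = V/F and solve Σ zᵢ(Kᵢ−1)/(1+ψ(Kᵢ−1)) = 0.
Check two-phase: ΣzᵢKᵢ = 1.547 > 1 and Σzᵢ/Kᵢ = 1.212 > 1, so g(0) = 0.547 > 0 and g(1) = -0.212 < 0.
Newton iteration, ψ⁰ = 0.67:
  ψ = 0.670: g = 0.0465, g' = -0.603 → ψ = 0.747
  ψ = 0.747: g = -0.0016, g' = -0.650 → ψ = 0.745
Converged at ψ = 0.745.
Then V = ψ·F = 0.7445·270.5 = 201.4 mol/h and L = F − V = 69.1 mol/h.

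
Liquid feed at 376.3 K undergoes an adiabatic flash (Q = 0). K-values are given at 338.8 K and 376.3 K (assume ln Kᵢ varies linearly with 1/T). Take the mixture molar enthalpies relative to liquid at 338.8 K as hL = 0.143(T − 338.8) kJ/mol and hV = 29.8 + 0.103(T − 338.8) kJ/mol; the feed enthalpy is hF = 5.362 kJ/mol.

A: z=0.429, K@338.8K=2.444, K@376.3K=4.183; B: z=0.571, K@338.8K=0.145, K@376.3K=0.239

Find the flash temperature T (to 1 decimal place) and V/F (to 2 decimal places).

Adiabatic flash: solve Rachford–Rice at each trial T, then check hF = ψ·hV(T) + (1−ψ)·hL(T).
  T = 338.8 K: K = (2.444, 0.145), RR gives ψ = 0.106, H_out = 3.168 kJ/mol
  T = 376.3 K: K = (4.183, 0.239), RR gives ψ = 0.384, H_out = 16.239 kJ/mol
  T = 357.6 K: K = (3.245, 0.189), RR gives ψ = 0.274, H_out = 10.661 kJ/mol
  T = 348.2 K: K = (2.827, 0.166), RR gives ψ = 0.202, H_out = 7.284 kJ/mol
  T = 343.5 K: K = (2.631, 0.155), RR gives ψ = 0.158, H_out = 5.345 kJ/mol
  T = 345.9 K: K = (2.730, 0.161), RR gives ψ = 0.181, H_out = 6.361 kJ/mol
Linear interpolation between T = 343.5 (H_out = 5.345) and T = 345.9 (H_out = 6.361) on hF = 5.362 gives T ≈ 343.5 K, at which ψ = 0.16.

T = 343.5 K, V/F = 0.16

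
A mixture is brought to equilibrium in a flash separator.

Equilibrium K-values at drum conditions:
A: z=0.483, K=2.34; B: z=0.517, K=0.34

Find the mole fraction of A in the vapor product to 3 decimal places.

Material balance + equilibrium reduce to Σ zᵢ(Kᵢ−1)/(1+V/F(Kᵢ−1)) = 0.
Feasibility: ΣzᵢKᵢ = 1.306, Σzᵢ/Kᵢ = 1.727 — both > 1, two phases present.
Newton iteration, V/F⁰ = 0.5:
  V/F = 0.500: g = -0.1217, g' = -0.813 → V/F = 0.350
  V/F = 0.350: g = -0.0033, g' = -0.783 → V/F = 0.346
Converged at V/F = 0.346.
Compositions from xᵢ = zᵢ/(1+V/F(Kᵢ−1)), yᵢ = Kᵢxᵢ:
  A: x = 0.330, y = 0.772
  B: x = 0.670, y = 0.228

y_A = 0.772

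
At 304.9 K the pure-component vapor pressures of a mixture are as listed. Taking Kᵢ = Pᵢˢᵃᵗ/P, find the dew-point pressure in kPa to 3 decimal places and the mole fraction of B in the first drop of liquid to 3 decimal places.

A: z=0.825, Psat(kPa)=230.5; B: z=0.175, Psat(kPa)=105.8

Pdew = 191.086 kPa, x_B = 0.316

At the dew point ψ → 1, so Σzᵢ/Kᵢ = 1 with Kᵢ = Pᵢˢᵃᵗ/P ⇒ 1/P = Σzᵢ/Pᵢˢᵃᵗ.
1/P = 0.825/230.5 + 0.175/105.8 = 0.005233 ⇒ P = 191.086 kPa
xᵢ = zᵢP/Pᵢˢᵃᵗ ⇒ x_B = 0.175·191.086/105.8 = 0.316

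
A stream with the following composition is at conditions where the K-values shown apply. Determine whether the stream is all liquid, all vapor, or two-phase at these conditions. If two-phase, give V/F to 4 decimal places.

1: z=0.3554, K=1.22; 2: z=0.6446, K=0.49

all liquid

ΣzᵢKᵢ = 0.7494; Σzᵢ/Kᵢ = 1.6068.
Since ΣzᵢKᵢ < 1 the mixture is below its bubble point — single liquid phase.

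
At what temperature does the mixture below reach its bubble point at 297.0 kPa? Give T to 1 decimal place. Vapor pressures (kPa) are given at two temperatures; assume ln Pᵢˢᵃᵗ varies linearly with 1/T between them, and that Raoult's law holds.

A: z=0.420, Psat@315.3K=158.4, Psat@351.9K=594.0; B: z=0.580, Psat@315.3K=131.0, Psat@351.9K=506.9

Bubble-point temperature: ΣzᵢPᵢˢᵃᵗ(T) = P. Interpolate ln Pᵢˢᵃᵗ = aᵢ + bᵢ/T.
  T = 315.3 K: ΣzᵢPᵢˢᵃᵗ = 142.51 kPa
  T = 351.9 K: ΣzᵢPᵢˢᵃᵗ = 543.48 kPa
  T = 333.6 K: ΣzᵢPᵢˢᵃᵗ = 288.70 kPa
  T = 342.8 K: ΣzᵢPᵢˢᵃᵗ = 400.16 kPa
  T = 338.2 K: ΣzᵢPᵢˢᵃᵗ = 340.64 kPa
  T = 335.9 K: ΣzᵢPᵢˢᵃᵗ = 313.77 kPa
Interpolating between 333.6 K and 335.9 K gives T ≈ 334.4 K.

T = 334.4 K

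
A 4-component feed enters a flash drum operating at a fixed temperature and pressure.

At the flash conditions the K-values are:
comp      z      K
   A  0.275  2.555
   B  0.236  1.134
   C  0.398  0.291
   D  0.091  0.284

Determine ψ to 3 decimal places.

Let ψ = V/F and solve Σ zᵢ(Kᵢ−1)/(1+ψ(Kᵢ−1)) = 0.
Check two-phase: ΣzᵢKᵢ = 1.112 > 1 and Σzᵢ/Kᵢ = 2.004 > 1, so g(0) = 0.112 > 0 and g(1) = -1.004 < 0.
Newton iteration, ψ⁰ = 0.5:
  ψ = 0.500: g = -0.2684, g' = -0.808 → ψ = 0.168
  ψ = 0.168: g = -0.0241, g' = -0.740 → ψ = 0.135
Converged at ψ = 0.135.

ψ = 0.135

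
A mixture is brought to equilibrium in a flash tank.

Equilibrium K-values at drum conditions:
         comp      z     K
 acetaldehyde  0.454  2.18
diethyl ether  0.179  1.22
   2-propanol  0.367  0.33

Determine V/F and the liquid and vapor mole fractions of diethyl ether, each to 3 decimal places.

Rachford–Rice: g(V/F) = Σ zᵢ(Kᵢ−1)/(1+V/F(Kᵢ−1)) = 0.
Feasibility: ΣzᵢKᵢ = 1.329, Σzᵢ/Kᵢ = 1.467 — both > 1, two phases present.
Newton–Raphson from V/F = 0.5:
  V/F = 0.500: g = 0.0026, g' = -0.630 → V/F = 0.504
Converged at V/F = 0.504.
Compositions from xᵢ = zᵢ/(1+V/F(Kᵢ−1)), yᵢ = Kᵢxᵢ:
  acetaldehyde: x = 0.285, y = 0.621
  diethyl ether: x = 0.161, y = 0.197
  2-propanol: x = 0.554, y = 0.183

V/F = 0.504, x_diethyl ether = 0.161, y_diethyl ether = 0.197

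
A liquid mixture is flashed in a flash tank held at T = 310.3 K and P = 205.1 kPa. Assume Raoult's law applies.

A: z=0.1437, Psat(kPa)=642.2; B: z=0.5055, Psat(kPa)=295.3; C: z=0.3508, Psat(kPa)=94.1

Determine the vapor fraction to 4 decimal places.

ψ = 0.6700

Raoult's law: Kᵢ = Pᵢˢᵃᵗ/P = Pᵢˢᵃᵗ/205.1.
  K_A = 642.2/205.1 = 3.131156, K_B = 295.3/205.1 = 1.439785, K_C = 94.1/205.1 = 0.458801
Material balance + equilibrium reduce to Σ zᵢ(Kᵢ−1)/(1+ψ(Kᵢ−1)) = 0.
g(0) = ΣzᵢKᵢ − 1 = 0.3387 and g(1) = 1 − Σzᵢ/Kᵢ = -0.1616, so a root lies in (0, 1).
Newton iteration, ψ⁰ = 0.66:
  ψ = 0.6600: g = 0.00421, g' = -0.4201 → ψ = 0.6700
Converged at ψ = 0.6700.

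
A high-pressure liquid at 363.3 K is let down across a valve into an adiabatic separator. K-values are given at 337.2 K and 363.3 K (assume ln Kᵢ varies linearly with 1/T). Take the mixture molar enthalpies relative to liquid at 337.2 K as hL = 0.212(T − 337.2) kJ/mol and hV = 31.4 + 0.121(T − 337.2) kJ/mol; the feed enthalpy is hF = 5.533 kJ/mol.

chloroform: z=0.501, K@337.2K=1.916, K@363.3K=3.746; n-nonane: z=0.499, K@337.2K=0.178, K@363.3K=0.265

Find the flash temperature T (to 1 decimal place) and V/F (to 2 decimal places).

Adiabatic flash: solve Rachford–Rice at each trial T, then check hF = ψ·hV(T) + (1−ψ)·hL(T).
  T = 337.2 K: K = (1.916, 0.178), RR gives ψ = 0.065, H_out = 2.032 kJ/mol
  T = 363.3 K: K = (3.746, 0.265), RR gives ψ = 0.500, H_out = 20.043 kJ/mol
  T = 350.2 K: K = (2.709, 0.219), RR gives ψ = 0.349, H_out = 13.309 kJ/mol
  T = 343.7 K: K = (2.286, 0.198), RR gives ψ = 0.236, H_out = 8.660 kJ/mol
  T = 340.4 K: K = (2.092, 0.188), RR gives ψ = 0.160, H_out = 5.641 kJ/mol
  T = 338.8 K: K = (2.002, 0.183), RR gives ψ = 0.115, H_out = 3.939 kJ/mol
Linear interpolation between T = 338.8 (H_out = 3.939) and T = 340.4 (H_out = 5.641) on hF = 5.533 gives T ≈ 340.3 K, at which ψ = 0.16.

T = 340.3 K, V/F = 0.16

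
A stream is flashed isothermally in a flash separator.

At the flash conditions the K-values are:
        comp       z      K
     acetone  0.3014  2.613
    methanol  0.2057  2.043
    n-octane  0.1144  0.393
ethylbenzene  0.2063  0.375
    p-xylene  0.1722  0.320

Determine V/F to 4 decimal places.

Rachford–Rice: g(V/F) = Σ zᵢ(Kᵢ−1)/(1+V/F(Kᵢ−1)) = 0.
Check two-phase: ΣzᵢKᵢ = 1.3852 > 1 and Σzᵢ/Kᵢ = 1.5954 > 1, so g(0) = 0.3852 > 0 and g(1) = -0.5954 < 0.
Iterate (Newton) starting at V/F = 0.5:
  V/F = 0.5000: g = -0.05454, g' = -0.7771 → V/F = 0.4298
  V/F = 0.4298: g = -0.00046, g' = -0.7670 → V/F = 0.4292
Converged at V/F = 0.4292.

V/F = 0.4292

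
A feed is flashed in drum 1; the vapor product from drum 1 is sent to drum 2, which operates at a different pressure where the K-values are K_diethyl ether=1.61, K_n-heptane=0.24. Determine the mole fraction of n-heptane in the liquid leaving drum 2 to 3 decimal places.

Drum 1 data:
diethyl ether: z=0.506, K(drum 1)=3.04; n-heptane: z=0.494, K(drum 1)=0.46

Drum 1:
Material balance + equilibrium reduce to Σ zᵢ(Kᵢ−1)/(1+ψ₁(Kᵢ−1)) = 0.
Feasibility: ΣzᵢKᵢ = 1.765, Σzᵢ/Kᵢ = 1.240 — both > 1, two phases present.
Newton–Raphson from ψ₁ = 0.5:
  ψ₁ = 0.500: g = 0.1456, g' = -0.786 → ψ₁ = 0.685
  ψ₁ = 0.685: g = 0.0071, g' = -0.729 → ψ₁ = 0.695
Converged at ψ₁ = 0.695.
Drum-1 compositions:
  diethyl ether: x = 0.209, y = 0.636
  n-heptane: x = 0.791, y = 0.364
Drum-2 feed = drum-1 vapor: z₂ = (0.6363, 0.3637).
Drum 2:
Rachford–Rice: g(ψ₂) = Σ zᵢ(Kᵢ−1)/(1+ψ₂(Kᵢ−1)) = 0.
Check two-phase: ΣzᵢKᵢ = 1.112 > 1 and Σzᵢ/Kᵢ = 1.911 > 1, so g(0) = 0.112 > 0 and g(1) = -0.911 < 0.
Binary case is linear: z₁(K₁−1)(1+ψ₂(K₂−1)) + z₂(K₂−1)(1+ψ₂(K₁−1)) = 0
⇒ ψ₂ = [z₁(K₁−1)+z₂(K₂−1)] / [−(K₁−1)(K₂−1)] = 0.1117/0.4636 = 0.241
  diethyl ether: x = 0.555, y = 0.893
  n-heptane: x = 0.445, y = 0.107

x_n-heptane (drum 2) = 0.445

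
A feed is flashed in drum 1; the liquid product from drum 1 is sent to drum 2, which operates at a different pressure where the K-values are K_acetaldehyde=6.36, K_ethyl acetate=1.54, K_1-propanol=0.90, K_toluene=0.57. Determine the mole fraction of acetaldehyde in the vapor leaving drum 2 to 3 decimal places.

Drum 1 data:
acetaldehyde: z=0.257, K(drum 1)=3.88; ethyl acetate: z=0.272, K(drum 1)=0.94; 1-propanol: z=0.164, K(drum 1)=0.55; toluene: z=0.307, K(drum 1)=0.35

y_acetaldehyde (drum 2) = 0.178

Drum 1:
Rachford–Rice: g(ψ₁) = Σ zᵢ(Kᵢ−1)/(1+ψ₁(Kᵢ−1)) = 0.
Feasibility: ΣzᵢKᵢ = 1.450, Σzᵢ/Kᵢ = 1.531 — both > 1, two phases present.
Iterate (Newton) starting at ψ₁ = 0.5:
  ψ₁ = 0.500: g = -0.1043, g' = -0.699 → ψ₁ = 0.351
  ψ₁ = 0.351: g = 0.0054, g' = -0.793 → ψ₁ = 0.358
Converged at ψ₁ = 0.358.
Drum-1 compositions:
  acetaldehyde: x = 0.127, y = 0.491
  ethyl acetate: x = 0.278, y = 0.261
  1-propanol: x = 0.195, y = 0.108
  toluene: x = 0.400, y = 0.140
Drum-2 feed = drum-1 liquid: z₂ = (0.1266, 0.2780, 0.1955, 0.4000).
Drum 2:
Newton iteration, ψ₂⁰ = 0.47:
  ψ₂ = 0.470: g = 0.0765, g' = -0.464 → ψ₂ = 0.635
  ψ₂ = 0.635: g = 0.0084, g' = -0.375 → ψ₂ = 0.657
  ψ₂ = 0.657: g = 0.0001, g' = -0.368 → ψ₂ = 0.658
Converged at ψ₂ = 0.658.
  acetaldehyde: x = 0.028, y = 0.178
  ethyl acetate: x = 0.205, y = 0.316
  1-propanol: x = 0.209, y = 0.188
  toluene: x = 0.558, y = 0.318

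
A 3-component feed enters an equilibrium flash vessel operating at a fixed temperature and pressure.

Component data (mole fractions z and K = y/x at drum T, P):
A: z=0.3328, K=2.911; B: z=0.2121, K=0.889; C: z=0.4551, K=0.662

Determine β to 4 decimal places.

β = 0.8518

Rachford–Rice: g(β) = Σ zᵢ(Kᵢ−1)/(1+β(Kᵢ−1)) = 0.
g(0) = ΣzᵢKᵢ − 1 = 0.4586 and g(1) = 1 − Σzᵢ/Kᵢ = -0.0404, so a root lies in (0, 1).
Newton–Raphson from β = 0.31:
  β = 0.3100: g = 0.20317, g' = -0.5470 → β = 0.6815
  β = 0.6815: g = 0.05092, g' = -0.3201 → β = 0.8405
  β = 0.8405: g = 0.00320, g' = -0.2836 → β = 0.8518
Converged at β = 0.8518.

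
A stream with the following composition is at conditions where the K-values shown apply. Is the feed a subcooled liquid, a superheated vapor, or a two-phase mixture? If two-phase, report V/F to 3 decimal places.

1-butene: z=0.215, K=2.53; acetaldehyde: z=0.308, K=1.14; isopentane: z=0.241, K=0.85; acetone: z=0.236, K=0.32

two-phase, V/F = 0.366

ΣzᵢKᵢ = 1.175; Σzᵢ/Kᵢ = 1.376.
Both exceed 1, so a two-phase solution exists.
Newton–Raphson from ψ = 0.68:
  ψ = 0.680: g = -0.1382, g' = -0.510 → ψ = 0.409
  ψ = 0.409: g = -0.0178, g' = -0.411 → ψ = 0.366
Converged at ψ = 0.366.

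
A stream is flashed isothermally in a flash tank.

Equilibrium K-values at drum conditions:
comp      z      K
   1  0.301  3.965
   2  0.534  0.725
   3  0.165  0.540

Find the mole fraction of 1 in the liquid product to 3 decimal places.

x_1 = 0.099

Newton iteration, ψ⁰ = 0.62:
  ψ = 0.620: g = 0.0312, g' = -0.455 → ψ = 0.689
  ψ = 0.689: g = 0.0012, g' = -0.422 → ψ = 0.691
Converged at ψ = 0.691.
Compositions from xᵢ = zᵢ/(1+ψ(Kᵢ−1)), yᵢ = Kᵢxᵢ:
  1: x = 0.099, y = 0.391
  2: x = 0.659, y = 0.478
  3: x = 0.242, y = 0.131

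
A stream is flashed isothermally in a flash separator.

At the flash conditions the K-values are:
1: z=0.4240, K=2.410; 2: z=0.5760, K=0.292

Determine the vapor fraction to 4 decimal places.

Material balance + equilibrium reduce to Σ zᵢ(Kᵢ−1)/(1+ψ(Kᵢ−1)) = 0.
Check two-phase: ΣzᵢKᵢ = 1.1900 > 1 and Σzᵢ/Kᵢ = 2.1485 > 1, so g(0) = 0.1900 > 0 and g(1) = -1.1485 < 0.
Binary case is linear: z₁(K₁−1)(1+ψ(K₂−1)) + z₂(K₂−1)(1+ψ(K₁−1)) = 0
⇒ ψ = [z₁(K₁−1)+z₂(K₂−1)] / [−(K₁−1)(K₂−1)] = 0.19003/0.99828 = 0.1904

ψ = 0.1904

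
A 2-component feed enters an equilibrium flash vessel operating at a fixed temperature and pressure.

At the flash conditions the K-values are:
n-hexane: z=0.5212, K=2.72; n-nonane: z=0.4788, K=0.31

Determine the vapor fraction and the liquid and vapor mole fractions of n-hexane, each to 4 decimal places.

ψ = 0.4770, x_n-hexane = 0.2863, y_n-hexane = 0.7788

Binary case is linear: z₁(K₁−1)(1+ψ(K₂−1)) + z₂(K₂−1)(1+ψ(K₁−1)) = 0
⇒ ψ = [z₁(K₁−1)+z₂(K₂−1)] / [−(K₁−1)(K₂−1)] = 0.56609/1.18680 = 0.4770
Compositions from xᵢ = zᵢ/(1+ψ(Kᵢ−1)), yᵢ = Kᵢxᵢ:
  n-hexane: x = 0.2863, y = 0.7788
  n-nonane: x = 0.7137, y = 0.2212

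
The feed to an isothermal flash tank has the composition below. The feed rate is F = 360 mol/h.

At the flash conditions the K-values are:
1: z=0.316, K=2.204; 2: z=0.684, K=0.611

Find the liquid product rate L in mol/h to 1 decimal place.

L = 272.1 mol/h

Let ψ = V/F and solve Σ zᵢ(Kᵢ−1)/(1+ψ(Kᵢ−1)) = 0.
Feasibility: ΣzᵢKᵢ = 1.114, Σzᵢ/Kᵢ = 1.263 — both > 1, two phases present.
Iterate (Newton) starting at ψ = 0.5:
  ψ = 0.500: g = -0.0928, g' = -0.338 → ψ = 0.225
  ψ = 0.225: g = 0.0076, g' = -0.408 → ψ = 0.244
Converged at ψ = 0.244.
Then V = ψ·F = 0.2442·360 = 87.9 mol/h and L = F − V = 272.1 mol/h.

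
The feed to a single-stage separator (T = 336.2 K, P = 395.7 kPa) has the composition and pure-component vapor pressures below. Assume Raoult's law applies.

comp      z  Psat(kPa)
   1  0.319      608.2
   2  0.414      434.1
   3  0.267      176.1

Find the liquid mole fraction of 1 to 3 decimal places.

x_1 = 0.269

Raoult's law: Kᵢ = Pᵢˢᵃᵗ/P = Pᵢˢᵃᵗ/395.7.
  K_1 = 608.2/395.7 = 1.53702, K_2 = 434.1/395.7 = 1.09704, K_3 = 176.1/395.7 = 0.44503
Newton–Raphson from ψ = 0.63:
  ψ = 0.630: g = -0.0620, g' = -0.249 → ψ = 0.381
  ψ = 0.381: g = -0.0070, g' = -0.199 → ψ = 0.346
Converged at ψ = 0.346.
Compositions from xᵢ = zᵢ/(1+ψ(Kᵢ−1)), yᵢ = Kᵢxᵢ:
  1: x = 0.269, y = 0.414
  2: x = 0.401, y = 0.439
  3: x = 0.330, y = 0.147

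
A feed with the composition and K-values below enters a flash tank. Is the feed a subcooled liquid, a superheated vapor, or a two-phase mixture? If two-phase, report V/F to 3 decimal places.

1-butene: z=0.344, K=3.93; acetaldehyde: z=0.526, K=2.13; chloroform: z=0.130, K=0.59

superheated vapor

ΣzᵢKᵢ = 2.549; Σzᵢ/Kᵢ = 0.555.
Since Σzᵢ/Kᵢ < 1 the mixture is above its dew point — single vapor phase.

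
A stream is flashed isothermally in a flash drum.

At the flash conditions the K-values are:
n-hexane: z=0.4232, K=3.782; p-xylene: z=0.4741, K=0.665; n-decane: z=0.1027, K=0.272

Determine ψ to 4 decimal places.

ψ = 0.7566

Newton–Raphson from ψ = 0.7:
  ψ = 0.7000: g = 0.03952, g' = -0.6942 → ψ = 0.7569
  ψ = 0.7569: g = -0.00023, g' = -0.7051 → ψ = 0.7566
Converged at ψ = 0.7566.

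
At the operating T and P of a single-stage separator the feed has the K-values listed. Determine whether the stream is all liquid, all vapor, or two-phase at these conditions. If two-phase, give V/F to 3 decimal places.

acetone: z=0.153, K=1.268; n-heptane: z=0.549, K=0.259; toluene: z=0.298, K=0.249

ΣzᵢKᵢ = 0.410; Σzᵢ/Kᵢ = 3.437.
Since ΣzᵢKᵢ < 1 the mixture is below its bubble point — single liquid phase.

all liquid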